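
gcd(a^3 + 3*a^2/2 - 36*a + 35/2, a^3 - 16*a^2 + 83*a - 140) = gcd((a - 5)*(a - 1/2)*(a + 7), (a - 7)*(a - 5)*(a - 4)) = a - 5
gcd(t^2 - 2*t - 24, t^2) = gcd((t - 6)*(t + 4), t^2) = 1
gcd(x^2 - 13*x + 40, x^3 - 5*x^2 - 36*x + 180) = x - 5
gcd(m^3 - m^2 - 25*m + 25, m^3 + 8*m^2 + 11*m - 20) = m^2 + 4*m - 5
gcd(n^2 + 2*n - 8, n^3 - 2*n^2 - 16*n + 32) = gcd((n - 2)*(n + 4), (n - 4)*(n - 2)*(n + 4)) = n^2 + 2*n - 8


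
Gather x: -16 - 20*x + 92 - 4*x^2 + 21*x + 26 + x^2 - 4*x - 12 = -3*x^2 - 3*x + 90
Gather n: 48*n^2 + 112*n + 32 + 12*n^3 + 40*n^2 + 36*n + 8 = 12*n^3 + 88*n^2 + 148*n + 40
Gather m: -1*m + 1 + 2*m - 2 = m - 1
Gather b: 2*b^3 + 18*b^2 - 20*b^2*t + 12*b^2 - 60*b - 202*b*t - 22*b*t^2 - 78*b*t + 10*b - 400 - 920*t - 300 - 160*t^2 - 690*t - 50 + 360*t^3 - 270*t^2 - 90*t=2*b^3 + b^2*(30 - 20*t) + b*(-22*t^2 - 280*t - 50) + 360*t^3 - 430*t^2 - 1700*t - 750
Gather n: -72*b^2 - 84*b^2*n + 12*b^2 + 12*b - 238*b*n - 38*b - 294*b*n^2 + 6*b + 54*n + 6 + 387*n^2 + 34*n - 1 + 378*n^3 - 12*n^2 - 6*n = -60*b^2 - 20*b + 378*n^3 + n^2*(375 - 294*b) + n*(-84*b^2 - 238*b + 82) + 5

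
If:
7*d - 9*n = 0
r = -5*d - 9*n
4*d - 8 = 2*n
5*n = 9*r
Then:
No Solution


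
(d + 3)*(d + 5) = d^2 + 8*d + 15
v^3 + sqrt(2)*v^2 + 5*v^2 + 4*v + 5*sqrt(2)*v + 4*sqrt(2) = (v + 1)*(v + 4)*(v + sqrt(2))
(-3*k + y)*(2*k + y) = -6*k^2 - k*y + y^2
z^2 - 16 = (z - 4)*(z + 4)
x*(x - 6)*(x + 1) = x^3 - 5*x^2 - 6*x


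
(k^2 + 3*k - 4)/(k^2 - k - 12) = (-k^2 - 3*k + 4)/(-k^2 + k + 12)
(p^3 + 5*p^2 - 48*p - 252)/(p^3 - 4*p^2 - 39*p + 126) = (p + 6)/(p - 3)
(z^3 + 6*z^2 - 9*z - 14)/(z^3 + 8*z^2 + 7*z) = (z - 2)/z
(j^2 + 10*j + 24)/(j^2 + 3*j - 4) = (j + 6)/(j - 1)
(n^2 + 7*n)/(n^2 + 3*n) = (n + 7)/(n + 3)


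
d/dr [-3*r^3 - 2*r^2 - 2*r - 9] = -9*r^2 - 4*r - 2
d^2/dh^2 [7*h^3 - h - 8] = 42*h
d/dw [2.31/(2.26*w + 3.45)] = -5.2206/(2.26*w + 3.45)^2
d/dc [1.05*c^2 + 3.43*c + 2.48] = 2.1*c + 3.43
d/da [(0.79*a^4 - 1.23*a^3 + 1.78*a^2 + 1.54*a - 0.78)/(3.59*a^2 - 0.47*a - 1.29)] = (5.6722*a^5 - 5.5296*a^4 - 2.9202*a^3 - 1.6051*a^2 + 1.008*a - 2.3532)/(12.8881*a^4 - 3.3746*a^3 - 9.0413*a^2 + 1.2126*a + 1.6641)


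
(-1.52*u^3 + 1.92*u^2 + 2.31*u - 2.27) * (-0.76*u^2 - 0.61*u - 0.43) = 1.1552*u^5 - 0.532*u^4 - 2.2732*u^3 - 0.5095*u^2 + 0.3914*u + 0.9761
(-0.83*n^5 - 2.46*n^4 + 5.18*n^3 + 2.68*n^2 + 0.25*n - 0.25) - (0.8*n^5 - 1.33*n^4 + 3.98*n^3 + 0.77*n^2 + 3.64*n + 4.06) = -1.63*n^5 - 1.13*n^4 + 1.2*n^3 + 1.91*n^2 - 3.39*n - 4.31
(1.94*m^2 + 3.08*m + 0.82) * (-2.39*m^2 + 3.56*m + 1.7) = -4.6366*m^4 - 0.454800000000001*m^3 + 12.303*m^2 + 8.1552*m + 1.394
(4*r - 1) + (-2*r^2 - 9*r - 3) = -2*r^2 - 5*r - 4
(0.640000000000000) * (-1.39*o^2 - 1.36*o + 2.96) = -0.8896*o^2 - 0.8704*o + 1.8944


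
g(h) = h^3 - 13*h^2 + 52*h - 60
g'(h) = 3*h^2 - 26*h + 52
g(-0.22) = -72.08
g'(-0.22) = 57.87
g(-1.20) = -142.85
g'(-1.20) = 87.52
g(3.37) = 5.87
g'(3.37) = -1.55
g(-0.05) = -62.63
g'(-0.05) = 53.31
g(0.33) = -44.22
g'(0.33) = 43.75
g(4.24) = 3.00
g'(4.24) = -4.31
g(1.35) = -11.03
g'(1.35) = 22.37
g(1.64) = -5.27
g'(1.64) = 17.43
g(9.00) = 84.00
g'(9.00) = 61.00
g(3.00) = 6.00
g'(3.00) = 1.00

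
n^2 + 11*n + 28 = (n + 4)*(n + 7)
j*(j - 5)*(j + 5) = j^3 - 25*j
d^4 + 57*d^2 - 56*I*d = d*(d - 7*I)*(d - I)*(d + 8*I)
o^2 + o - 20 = (o - 4)*(o + 5)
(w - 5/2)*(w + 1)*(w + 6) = w^3 + 9*w^2/2 - 23*w/2 - 15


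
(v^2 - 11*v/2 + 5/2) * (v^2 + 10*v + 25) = v^4 + 9*v^3/2 - 55*v^2/2 - 225*v/2 + 125/2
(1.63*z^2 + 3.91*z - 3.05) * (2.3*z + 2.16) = 3.749*z^3 + 12.5138*z^2 + 1.4306*z - 6.588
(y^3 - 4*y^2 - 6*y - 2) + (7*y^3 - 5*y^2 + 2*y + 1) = 8*y^3 - 9*y^2 - 4*y - 1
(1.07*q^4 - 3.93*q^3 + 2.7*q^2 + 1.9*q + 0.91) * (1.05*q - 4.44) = 1.1235*q^5 - 8.8773*q^4 + 20.2842*q^3 - 9.993*q^2 - 7.4805*q - 4.0404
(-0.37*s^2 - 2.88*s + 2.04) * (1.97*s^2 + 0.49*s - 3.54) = -0.7289*s^4 - 5.8549*s^3 + 3.9174*s^2 + 11.1948*s - 7.2216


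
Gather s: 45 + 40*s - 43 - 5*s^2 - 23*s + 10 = -5*s^2 + 17*s + 12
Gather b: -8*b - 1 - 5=-8*b - 6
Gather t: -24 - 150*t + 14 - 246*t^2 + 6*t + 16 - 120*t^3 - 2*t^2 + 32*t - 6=-120*t^3 - 248*t^2 - 112*t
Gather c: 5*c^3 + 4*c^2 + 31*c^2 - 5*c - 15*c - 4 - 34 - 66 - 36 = 5*c^3 + 35*c^2 - 20*c - 140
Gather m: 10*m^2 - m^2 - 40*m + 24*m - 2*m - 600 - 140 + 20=9*m^2 - 18*m - 720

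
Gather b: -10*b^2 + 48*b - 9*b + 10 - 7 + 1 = -10*b^2 + 39*b + 4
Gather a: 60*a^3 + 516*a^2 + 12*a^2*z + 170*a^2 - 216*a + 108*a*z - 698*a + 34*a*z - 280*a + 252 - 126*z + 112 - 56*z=60*a^3 + a^2*(12*z + 686) + a*(142*z - 1194) - 182*z + 364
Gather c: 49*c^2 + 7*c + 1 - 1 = 49*c^2 + 7*c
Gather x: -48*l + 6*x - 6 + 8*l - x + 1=-40*l + 5*x - 5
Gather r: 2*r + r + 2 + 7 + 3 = 3*r + 12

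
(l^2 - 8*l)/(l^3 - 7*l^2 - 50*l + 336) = l/(l^2 + l - 42)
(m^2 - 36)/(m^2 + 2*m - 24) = (m - 6)/(m - 4)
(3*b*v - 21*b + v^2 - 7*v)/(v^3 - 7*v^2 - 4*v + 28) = (3*b + v)/(v^2 - 4)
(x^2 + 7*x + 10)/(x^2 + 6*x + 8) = (x + 5)/(x + 4)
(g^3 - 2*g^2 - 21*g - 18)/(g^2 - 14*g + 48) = (g^2 + 4*g + 3)/(g - 8)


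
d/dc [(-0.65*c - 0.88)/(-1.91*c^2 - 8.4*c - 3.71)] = (1.2415*c^2 + 5.46*c - (0.65*c + 0.88)*(3.82*c + 8.4) + 2.4115)/(1.91*c^2 + 8.4*c + 3.71)^2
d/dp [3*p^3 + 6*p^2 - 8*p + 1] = 9*p^2 + 12*p - 8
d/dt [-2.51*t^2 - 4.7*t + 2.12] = -5.02*t - 4.7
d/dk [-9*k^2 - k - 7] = -18*k - 1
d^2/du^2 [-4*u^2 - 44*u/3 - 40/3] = -8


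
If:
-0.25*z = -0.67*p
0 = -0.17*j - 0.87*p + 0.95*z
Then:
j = 3.67866549604917*z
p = 0.373134328358209*z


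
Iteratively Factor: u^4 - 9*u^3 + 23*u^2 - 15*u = (u)*(u^3 - 9*u^2 + 23*u - 15) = u*(u - 3)*(u^2 - 6*u + 5) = u*(u - 5)*(u - 3)*(u - 1)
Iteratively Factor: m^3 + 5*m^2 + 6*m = (m + 2)*(m^2 + 3*m) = (m + 2)*(m + 3)*(m)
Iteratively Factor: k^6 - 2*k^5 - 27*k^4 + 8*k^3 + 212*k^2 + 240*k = (k - 5)*(k^5 + 3*k^4 - 12*k^3 - 52*k^2 - 48*k) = k*(k - 5)*(k^4 + 3*k^3 - 12*k^2 - 52*k - 48) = k*(k - 5)*(k + 2)*(k^3 + k^2 - 14*k - 24) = k*(k - 5)*(k + 2)^2*(k^2 - k - 12) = k*(k - 5)*(k - 4)*(k + 2)^2*(k + 3)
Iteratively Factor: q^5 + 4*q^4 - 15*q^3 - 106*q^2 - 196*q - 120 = (q + 2)*(q^4 + 2*q^3 - 19*q^2 - 68*q - 60) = (q + 2)*(q + 3)*(q^3 - q^2 - 16*q - 20) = (q + 2)^2*(q + 3)*(q^2 - 3*q - 10) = (q - 5)*(q + 2)^2*(q + 3)*(q + 2)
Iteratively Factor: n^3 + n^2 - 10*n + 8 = (n - 2)*(n^2 + 3*n - 4) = (n - 2)*(n + 4)*(n - 1)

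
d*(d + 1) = d^2 + d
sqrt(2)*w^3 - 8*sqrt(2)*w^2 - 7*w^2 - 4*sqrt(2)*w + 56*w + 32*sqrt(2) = (w - 8)*(w - 4*sqrt(2))*(sqrt(2)*w + 1)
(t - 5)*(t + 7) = t^2 + 2*t - 35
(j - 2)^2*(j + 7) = j^3 + 3*j^2 - 24*j + 28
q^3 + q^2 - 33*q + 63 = (q - 3)^2*(q + 7)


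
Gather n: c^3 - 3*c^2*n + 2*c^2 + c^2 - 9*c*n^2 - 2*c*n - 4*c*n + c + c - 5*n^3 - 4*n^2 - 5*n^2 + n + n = c^3 + 3*c^2 + 2*c - 5*n^3 + n^2*(-9*c - 9) + n*(-3*c^2 - 6*c + 2)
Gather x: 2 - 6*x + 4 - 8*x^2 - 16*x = -8*x^2 - 22*x + 6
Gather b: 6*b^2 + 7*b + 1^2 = 6*b^2 + 7*b + 1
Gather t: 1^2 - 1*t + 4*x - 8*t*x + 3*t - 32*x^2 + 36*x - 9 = t*(2 - 8*x) - 32*x^2 + 40*x - 8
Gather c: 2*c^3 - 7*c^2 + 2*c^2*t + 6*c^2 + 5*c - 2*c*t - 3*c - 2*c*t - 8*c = 2*c^3 + c^2*(2*t - 1) + c*(-4*t - 6)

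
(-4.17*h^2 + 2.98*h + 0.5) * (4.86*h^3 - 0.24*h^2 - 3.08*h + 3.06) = -20.2662*h^5 + 15.4836*h^4 + 14.5584*h^3 - 22.0586*h^2 + 7.5788*h + 1.53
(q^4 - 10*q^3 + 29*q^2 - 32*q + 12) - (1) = q^4 - 10*q^3 + 29*q^2 - 32*q + 11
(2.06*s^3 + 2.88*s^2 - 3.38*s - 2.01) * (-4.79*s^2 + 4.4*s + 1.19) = -9.8674*s^5 - 4.7312*s^4 + 31.3136*s^3 - 1.8169*s^2 - 12.8662*s - 2.3919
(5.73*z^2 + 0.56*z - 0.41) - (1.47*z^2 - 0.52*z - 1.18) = 4.26*z^2 + 1.08*z + 0.77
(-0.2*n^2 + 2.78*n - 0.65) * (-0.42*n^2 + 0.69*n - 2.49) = 0.084*n^4 - 1.3056*n^3 + 2.6892*n^2 - 7.3707*n + 1.6185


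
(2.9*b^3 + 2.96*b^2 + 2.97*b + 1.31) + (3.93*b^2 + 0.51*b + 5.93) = 2.9*b^3 + 6.89*b^2 + 3.48*b + 7.24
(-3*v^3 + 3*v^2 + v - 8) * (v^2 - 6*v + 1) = -3*v^5 + 21*v^4 - 20*v^3 - 11*v^2 + 49*v - 8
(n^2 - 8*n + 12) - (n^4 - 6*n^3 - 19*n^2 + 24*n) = -n^4 + 6*n^3 + 20*n^2 - 32*n + 12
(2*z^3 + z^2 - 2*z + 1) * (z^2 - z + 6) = 2*z^5 - z^4 + 9*z^3 + 9*z^2 - 13*z + 6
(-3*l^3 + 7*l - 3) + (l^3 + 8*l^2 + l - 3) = -2*l^3 + 8*l^2 + 8*l - 6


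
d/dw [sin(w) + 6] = cos(w)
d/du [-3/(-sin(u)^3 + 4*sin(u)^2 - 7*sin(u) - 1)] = 3*(-3*sin(u)^2 + 8*sin(u) - 7)*cos(u)/(sin(u)^3 - 4*sin(u)^2 + 7*sin(u) + 1)^2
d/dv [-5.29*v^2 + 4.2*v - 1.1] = 4.2 - 10.58*v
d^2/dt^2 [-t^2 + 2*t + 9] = -2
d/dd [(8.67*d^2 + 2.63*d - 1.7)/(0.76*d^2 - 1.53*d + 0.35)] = (-15.2639*d^2 + 8.653*d - 1.6805)/(0.5776*d^4 - 2.3256*d^3 + 2.8729*d^2 - 1.071*d + 0.1225)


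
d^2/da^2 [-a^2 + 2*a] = -2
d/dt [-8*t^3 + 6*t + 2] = 6 - 24*t^2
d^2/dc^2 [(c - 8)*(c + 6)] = 2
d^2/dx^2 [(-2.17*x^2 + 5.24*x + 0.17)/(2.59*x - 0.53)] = (15.447544 - 1.4210854715202e-14*x)/(17.373979*x^3 - 10.665879*x^2 + 2.182593*x - 0.148877)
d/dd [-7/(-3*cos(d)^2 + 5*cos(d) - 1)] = 7*(6*cos(d) - 5)*sin(d)/(3*cos(d)^2 - 5*cos(d) + 1)^2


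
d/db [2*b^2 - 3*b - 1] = 4*b - 3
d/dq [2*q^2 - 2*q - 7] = 4*q - 2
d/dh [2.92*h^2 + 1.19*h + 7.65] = 5.84*h + 1.19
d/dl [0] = 0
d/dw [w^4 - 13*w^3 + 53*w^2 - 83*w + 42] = 4*w^3 - 39*w^2 + 106*w - 83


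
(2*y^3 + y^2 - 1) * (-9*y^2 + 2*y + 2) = -18*y^5 - 5*y^4 + 6*y^3 + 11*y^2 - 2*y - 2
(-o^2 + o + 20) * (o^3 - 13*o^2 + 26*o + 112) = -o^5 + 14*o^4 - 19*o^3 - 346*o^2 + 632*o + 2240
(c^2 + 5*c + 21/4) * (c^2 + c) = c^4 + 6*c^3 + 41*c^2/4 + 21*c/4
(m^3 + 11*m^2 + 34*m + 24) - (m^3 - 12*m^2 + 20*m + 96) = 23*m^2 + 14*m - 72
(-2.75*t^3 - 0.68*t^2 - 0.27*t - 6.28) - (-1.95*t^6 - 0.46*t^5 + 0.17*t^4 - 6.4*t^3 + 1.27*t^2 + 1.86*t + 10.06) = 1.95*t^6 + 0.46*t^5 - 0.17*t^4 + 3.65*t^3 - 1.95*t^2 - 2.13*t - 16.34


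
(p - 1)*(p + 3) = p^2 + 2*p - 3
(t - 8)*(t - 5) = t^2 - 13*t + 40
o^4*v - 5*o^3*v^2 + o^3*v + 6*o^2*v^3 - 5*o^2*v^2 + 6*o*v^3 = o*(o - 3*v)*(o - 2*v)*(o*v + v)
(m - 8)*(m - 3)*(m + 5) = m^3 - 6*m^2 - 31*m + 120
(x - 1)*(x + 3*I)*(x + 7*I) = x^3 - x^2 + 10*I*x^2 - 21*x - 10*I*x + 21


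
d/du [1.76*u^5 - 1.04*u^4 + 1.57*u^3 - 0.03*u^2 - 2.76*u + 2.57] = 8.8*u^4 - 4.16*u^3 + 4.71*u^2 - 0.06*u - 2.76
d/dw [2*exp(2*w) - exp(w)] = (4*exp(w) - 1)*exp(w)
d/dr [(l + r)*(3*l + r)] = 4*l + 2*r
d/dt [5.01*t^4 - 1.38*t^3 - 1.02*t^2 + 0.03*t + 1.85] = 20.04*t^3 - 4.14*t^2 - 2.04*t + 0.03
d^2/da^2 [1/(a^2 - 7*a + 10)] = 2*(-a^2 + 7*a + (2*a - 7)^2 - 10)/(a^2 - 7*a + 10)^3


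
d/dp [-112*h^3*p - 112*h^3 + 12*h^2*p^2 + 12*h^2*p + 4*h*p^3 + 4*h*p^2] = 4*h*(-28*h^2 + 6*h*p + 3*h + 3*p^2 + 2*p)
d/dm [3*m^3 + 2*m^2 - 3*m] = 9*m^2 + 4*m - 3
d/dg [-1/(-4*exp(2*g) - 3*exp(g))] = (-8*exp(g) - 3)*exp(-g)/(4*exp(g) + 3)^2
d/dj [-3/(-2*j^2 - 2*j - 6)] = 3*(-2*j - 1)/(2*(j^2 + j + 3)^2)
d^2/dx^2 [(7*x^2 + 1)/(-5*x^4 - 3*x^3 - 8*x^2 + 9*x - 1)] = 2*(-525*x^8 - 315*x^7 - 33*x^6 - 2115*x^5 - 561*x^4 - 459*x^3 + 87*x^2 + 225*x - 80)/(125*x^12 + 225*x^11 + 735*x^10 + 72*x^9 + 441*x^8 - 1737*x^7 + 698*x^6 - 1125*x^5 + 1989*x^4 - 1152*x^3 + 267*x^2 - 27*x + 1)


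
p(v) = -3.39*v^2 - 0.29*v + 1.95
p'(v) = -6.78*v - 0.29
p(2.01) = -12.33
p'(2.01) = -13.92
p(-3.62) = -41.42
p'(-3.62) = 24.25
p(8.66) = -254.80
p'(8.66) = -59.00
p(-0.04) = 1.96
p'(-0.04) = -0.02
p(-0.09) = 1.95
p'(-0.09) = 0.32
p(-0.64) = 0.75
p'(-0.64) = 4.05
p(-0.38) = 1.57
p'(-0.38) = 2.29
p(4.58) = -70.49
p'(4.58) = -31.34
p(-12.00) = -482.73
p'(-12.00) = 81.07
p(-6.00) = -118.35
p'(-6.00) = 40.39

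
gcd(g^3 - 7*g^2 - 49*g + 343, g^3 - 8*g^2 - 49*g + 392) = g^2 - 49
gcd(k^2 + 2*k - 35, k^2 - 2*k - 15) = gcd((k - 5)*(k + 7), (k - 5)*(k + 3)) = k - 5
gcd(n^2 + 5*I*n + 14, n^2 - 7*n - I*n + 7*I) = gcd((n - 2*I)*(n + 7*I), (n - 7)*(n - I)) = 1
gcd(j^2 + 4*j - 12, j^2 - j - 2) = j - 2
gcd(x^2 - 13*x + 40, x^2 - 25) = x - 5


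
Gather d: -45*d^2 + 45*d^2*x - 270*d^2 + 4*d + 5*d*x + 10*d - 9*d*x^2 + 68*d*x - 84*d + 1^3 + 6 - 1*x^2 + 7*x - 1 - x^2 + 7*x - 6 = d^2*(45*x - 315) + d*(-9*x^2 + 73*x - 70) - 2*x^2 + 14*x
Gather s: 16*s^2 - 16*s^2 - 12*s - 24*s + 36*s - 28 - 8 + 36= 0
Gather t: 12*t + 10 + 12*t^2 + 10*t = 12*t^2 + 22*t + 10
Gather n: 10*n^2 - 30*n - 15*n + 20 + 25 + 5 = 10*n^2 - 45*n + 50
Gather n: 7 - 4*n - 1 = 6 - 4*n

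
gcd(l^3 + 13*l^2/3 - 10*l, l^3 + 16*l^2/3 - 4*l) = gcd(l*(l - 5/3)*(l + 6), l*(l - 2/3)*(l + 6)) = l^2 + 6*l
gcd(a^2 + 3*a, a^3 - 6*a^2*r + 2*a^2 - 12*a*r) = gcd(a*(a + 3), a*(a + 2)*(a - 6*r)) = a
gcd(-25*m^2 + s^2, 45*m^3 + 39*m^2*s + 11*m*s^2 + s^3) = 5*m + s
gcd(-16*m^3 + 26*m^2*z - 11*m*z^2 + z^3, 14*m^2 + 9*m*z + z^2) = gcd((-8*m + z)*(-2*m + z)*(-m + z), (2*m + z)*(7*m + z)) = 1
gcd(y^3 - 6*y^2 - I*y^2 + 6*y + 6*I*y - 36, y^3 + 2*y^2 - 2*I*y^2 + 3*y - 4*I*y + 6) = y - 3*I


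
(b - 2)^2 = b^2 - 4*b + 4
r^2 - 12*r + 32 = (r - 8)*(r - 4)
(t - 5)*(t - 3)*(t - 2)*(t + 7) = t^4 - 3*t^3 - 39*t^2 + 187*t - 210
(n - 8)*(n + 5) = n^2 - 3*n - 40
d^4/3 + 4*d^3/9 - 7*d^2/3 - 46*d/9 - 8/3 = (d/3 + 1/3)*(d - 3)*(d + 4/3)*(d + 2)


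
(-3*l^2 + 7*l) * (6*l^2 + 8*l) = -18*l^4 + 18*l^3 + 56*l^2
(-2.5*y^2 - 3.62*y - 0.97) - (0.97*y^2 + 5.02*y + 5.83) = -3.47*y^2 - 8.64*y - 6.8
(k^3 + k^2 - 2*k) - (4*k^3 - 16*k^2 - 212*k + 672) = -3*k^3 + 17*k^2 + 210*k - 672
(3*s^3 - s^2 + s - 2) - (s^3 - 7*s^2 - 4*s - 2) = 2*s^3 + 6*s^2 + 5*s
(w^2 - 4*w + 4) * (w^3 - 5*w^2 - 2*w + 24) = w^5 - 9*w^4 + 22*w^3 + 12*w^2 - 104*w + 96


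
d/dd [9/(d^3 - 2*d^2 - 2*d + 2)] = 9*(-3*d^2 + 4*d + 2)/(d^3 - 2*d^2 - 2*d + 2)^2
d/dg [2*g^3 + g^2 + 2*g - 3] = 6*g^2 + 2*g + 2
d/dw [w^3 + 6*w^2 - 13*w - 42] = 3*w^2 + 12*w - 13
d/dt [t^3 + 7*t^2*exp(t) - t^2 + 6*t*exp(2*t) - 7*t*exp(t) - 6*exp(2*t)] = 7*t^2*exp(t) + 3*t^2 + 12*t*exp(2*t) + 7*t*exp(t) - 2*t - 6*exp(2*t) - 7*exp(t)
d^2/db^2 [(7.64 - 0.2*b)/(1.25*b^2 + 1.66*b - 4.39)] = (-(0.2*b - 7.64)*(2.5*b + 1.66)*(5.0*b + 3.32) + (1.5*b - 18.436)*(1.25*b^2 + 1.66*b - 4.39))/(1.25*b^2 + 1.66*b - 4.39)^3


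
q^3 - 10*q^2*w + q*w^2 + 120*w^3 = (q - 8*w)*(q - 5*w)*(q + 3*w)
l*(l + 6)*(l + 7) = l^3 + 13*l^2 + 42*l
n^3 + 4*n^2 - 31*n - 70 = (n - 5)*(n + 2)*(n + 7)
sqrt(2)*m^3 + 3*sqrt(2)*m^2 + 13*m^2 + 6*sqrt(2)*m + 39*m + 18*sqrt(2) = (m + 3)*(m + 6*sqrt(2))*(sqrt(2)*m + 1)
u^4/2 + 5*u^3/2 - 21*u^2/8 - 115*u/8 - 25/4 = (u/2 + 1)*(u - 5/2)*(u + 1/2)*(u + 5)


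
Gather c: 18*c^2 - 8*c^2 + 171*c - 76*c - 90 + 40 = 10*c^2 + 95*c - 50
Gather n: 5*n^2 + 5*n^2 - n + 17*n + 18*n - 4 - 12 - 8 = 10*n^2 + 34*n - 24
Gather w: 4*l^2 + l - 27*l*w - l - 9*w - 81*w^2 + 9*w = 4*l^2 - 27*l*w - 81*w^2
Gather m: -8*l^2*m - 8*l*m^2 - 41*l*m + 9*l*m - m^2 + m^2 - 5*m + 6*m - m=-8*l*m^2 + m*(-8*l^2 - 32*l)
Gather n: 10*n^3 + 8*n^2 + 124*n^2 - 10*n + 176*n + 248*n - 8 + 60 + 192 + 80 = 10*n^3 + 132*n^2 + 414*n + 324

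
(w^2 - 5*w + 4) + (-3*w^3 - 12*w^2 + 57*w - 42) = -3*w^3 - 11*w^2 + 52*w - 38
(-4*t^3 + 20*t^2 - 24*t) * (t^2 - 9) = -4*t^5 + 20*t^4 + 12*t^3 - 180*t^2 + 216*t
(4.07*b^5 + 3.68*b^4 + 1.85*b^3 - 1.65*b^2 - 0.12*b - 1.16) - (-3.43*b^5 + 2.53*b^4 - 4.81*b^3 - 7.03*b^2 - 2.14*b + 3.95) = 7.5*b^5 + 1.15*b^4 + 6.66*b^3 + 5.38*b^2 + 2.02*b - 5.11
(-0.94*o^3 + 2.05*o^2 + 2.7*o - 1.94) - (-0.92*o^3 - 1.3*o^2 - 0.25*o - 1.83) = -0.0199999999999999*o^3 + 3.35*o^2 + 2.95*o - 0.11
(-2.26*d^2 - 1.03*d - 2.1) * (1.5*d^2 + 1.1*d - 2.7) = -3.39*d^4 - 4.031*d^3 + 1.819*d^2 + 0.471*d + 5.67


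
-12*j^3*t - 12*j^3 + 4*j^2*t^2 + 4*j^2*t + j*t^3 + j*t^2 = (-2*j + t)*(6*j + t)*(j*t + j)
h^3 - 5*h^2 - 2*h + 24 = (h - 4)*(h - 3)*(h + 2)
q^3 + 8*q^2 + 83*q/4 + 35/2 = (q + 2)*(q + 5/2)*(q + 7/2)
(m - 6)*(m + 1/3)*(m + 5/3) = m^3 - 4*m^2 - 103*m/9 - 10/3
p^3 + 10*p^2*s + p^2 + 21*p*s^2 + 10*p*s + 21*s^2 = (p + 1)*(p + 3*s)*(p + 7*s)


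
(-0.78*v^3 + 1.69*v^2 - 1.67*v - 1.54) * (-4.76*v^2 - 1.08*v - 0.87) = 3.7128*v^5 - 7.202*v^4 + 6.8026*v^3 + 7.6637*v^2 + 3.1161*v + 1.3398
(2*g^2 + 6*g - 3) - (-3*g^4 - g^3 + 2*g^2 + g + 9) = 3*g^4 + g^3 + 5*g - 12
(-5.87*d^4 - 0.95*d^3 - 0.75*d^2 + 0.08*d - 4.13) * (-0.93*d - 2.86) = 5.4591*d^5 + 17.6717*d^4 + 3.4145*d^3 + 2.0706*d^2 + 3.6121*d + 11.8118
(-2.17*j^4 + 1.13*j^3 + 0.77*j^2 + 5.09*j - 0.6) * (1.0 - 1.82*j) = 3.9494*j^5 - 4.2266*j^4 - 0.2714*j^3 - 8.4938*j^2 + 6.182*j - 0.6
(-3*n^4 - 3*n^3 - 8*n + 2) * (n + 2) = -3*n^5 - 9*n^4 - 6*n^3 - 8*n^2 - 14*n + 4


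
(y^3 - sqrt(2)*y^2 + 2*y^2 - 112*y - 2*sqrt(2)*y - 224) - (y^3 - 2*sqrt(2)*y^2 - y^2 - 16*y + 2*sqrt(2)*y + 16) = sqrt(2)*y^2 + 3*y^2 - 96*y - 4*sqrt(2)*y - 240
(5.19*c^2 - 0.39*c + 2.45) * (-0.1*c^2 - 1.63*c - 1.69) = -0.519*c^4 - 8.4207*c^3 - 8.3804*c^2 - 3.3344*c - 4.1405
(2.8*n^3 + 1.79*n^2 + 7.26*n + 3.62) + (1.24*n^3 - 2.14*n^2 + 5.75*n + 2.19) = 4.04*n^3 - 0.35*n^2 + 13.01*n + 5.81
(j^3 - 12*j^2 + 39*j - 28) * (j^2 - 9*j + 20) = j^5 - 21*j^4 + 167*j^3 - 619*j^2 + 1032*j - 560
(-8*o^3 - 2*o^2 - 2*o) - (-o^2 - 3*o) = -8*o^3 - o^2 + o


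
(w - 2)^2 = w^2 - 4*w + 4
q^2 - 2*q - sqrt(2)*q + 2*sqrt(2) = (q - 2)*(q - sqrt(2))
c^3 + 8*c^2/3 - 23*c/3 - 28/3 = (c - 7/3)*(c + 1)*(c + 4)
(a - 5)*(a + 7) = a^2 + 2*a - 35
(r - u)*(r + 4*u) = r^2 + 3*r*u - 4*u^2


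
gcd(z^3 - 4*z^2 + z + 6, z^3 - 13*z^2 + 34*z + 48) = z + 1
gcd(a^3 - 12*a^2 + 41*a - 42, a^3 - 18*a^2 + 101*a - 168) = a^2 - 10*a + 21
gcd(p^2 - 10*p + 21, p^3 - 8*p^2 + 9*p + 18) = p - 3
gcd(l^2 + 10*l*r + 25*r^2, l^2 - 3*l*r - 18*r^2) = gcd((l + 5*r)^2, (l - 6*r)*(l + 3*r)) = 1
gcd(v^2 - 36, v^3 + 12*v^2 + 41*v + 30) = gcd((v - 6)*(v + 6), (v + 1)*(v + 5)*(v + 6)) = v + 6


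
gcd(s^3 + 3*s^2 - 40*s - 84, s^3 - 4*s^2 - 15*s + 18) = s - 6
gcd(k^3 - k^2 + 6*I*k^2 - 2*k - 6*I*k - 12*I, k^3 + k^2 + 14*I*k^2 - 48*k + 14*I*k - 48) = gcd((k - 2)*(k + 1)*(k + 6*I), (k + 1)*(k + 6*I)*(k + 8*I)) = k^2 + k*(1 + 6*I) + 6*I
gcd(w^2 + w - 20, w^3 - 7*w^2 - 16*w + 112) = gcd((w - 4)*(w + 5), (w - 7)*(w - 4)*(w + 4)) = w - 4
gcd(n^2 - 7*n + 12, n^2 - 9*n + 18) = n - 3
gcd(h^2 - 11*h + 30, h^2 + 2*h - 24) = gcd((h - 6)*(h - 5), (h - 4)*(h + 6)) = 1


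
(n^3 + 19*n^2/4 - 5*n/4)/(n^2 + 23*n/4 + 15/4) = n*(4*n - 1)/(4*n + 3)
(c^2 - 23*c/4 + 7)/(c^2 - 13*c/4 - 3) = (4*c - 7)/(4*c + 3)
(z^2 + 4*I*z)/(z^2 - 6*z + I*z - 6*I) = z*(z + 4*I)/(z^2 + z*(-6 + I) - 6*I)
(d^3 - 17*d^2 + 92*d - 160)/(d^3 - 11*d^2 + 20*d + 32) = (d - 5)/(d + 1)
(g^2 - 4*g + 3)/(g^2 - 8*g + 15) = (g - 1)/(g - 5)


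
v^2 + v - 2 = (v - 1)*(v + 2)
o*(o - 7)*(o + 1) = o^3 - 6*o^2 - 7*o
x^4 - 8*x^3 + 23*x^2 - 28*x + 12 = (x - 3)*(x - 2)^2*(x - 1)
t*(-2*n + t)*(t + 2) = -2*n*t^2 - 4*n*t + t^3 + 2*t^2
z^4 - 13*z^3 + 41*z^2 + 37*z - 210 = (z - 7)*(z - 5)*(z - 3)*(z + 2)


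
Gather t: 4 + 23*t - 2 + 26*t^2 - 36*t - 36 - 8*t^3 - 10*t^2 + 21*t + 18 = -8*t^3 + 16*t^2 + 8*t - 16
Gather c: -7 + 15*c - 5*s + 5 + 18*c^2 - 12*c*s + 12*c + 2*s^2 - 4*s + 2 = 18*c^2 + c*(27 - 12*s) + 2*s^2 - 9*s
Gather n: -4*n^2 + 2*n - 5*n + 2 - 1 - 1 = -4*n^2 - 3*n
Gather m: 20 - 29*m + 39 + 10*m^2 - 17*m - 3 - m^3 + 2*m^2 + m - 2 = -m^3 + 12*m^2 - 45*m + 54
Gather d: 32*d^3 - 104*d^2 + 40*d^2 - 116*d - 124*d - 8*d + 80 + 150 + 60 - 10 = 32*d^3 - 64*d^2 - 248*d + 280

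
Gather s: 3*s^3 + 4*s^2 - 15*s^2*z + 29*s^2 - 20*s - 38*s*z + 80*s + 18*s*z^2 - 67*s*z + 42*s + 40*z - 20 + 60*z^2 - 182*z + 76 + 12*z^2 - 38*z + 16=3*s^3 + s^2*(33 - 15*z) + s*(18*z^2 - 105*z + 102) + 72*z^2 - 180*z + 72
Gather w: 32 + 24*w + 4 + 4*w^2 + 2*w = 4*w^2 + 26*w + 36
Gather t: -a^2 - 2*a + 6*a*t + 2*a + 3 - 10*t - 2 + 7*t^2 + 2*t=-a^2 + 7*t^2 + t*(6*a - 8) + 1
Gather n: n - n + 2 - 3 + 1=0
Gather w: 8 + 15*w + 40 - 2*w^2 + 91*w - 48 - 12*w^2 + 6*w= -14*w^2 + 112*w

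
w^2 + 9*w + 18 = (w + 3)*(w + 6)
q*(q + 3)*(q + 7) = q^3 + 10*q^2 + 21*q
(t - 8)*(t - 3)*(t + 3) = t^3 - 8*t^2 - 9*t + 72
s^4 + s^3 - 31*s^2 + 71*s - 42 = (s - 3)*(s - 2)*(s - 1)*(s + 7)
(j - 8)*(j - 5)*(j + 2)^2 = j^4 - 9*j^3 - 8*j^2 + 108*j + 160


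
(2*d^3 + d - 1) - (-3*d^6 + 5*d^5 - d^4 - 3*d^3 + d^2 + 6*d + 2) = 3*d^6 - 5*d^5 + d^4 + 5*d^3 - d^2 - 5*d - 3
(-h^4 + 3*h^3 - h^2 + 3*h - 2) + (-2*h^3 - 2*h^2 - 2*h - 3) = -h^4 + h^3 - 3*h^2 + h - 5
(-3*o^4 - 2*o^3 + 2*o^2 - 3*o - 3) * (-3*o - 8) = 9*o^5 + 30*o^4 + 10*o^3 - 7*o^2 + 33*o + 24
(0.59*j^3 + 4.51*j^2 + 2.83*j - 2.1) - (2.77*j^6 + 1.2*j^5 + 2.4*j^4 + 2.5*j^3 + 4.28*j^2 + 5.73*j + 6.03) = -2.77*j^6 - 1.2*j^5 - 2.4*j^4 - 1.91*j^3 + 0.23*j^2 - 2.9*j - 8.13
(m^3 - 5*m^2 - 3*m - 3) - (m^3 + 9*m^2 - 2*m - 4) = -14*m^2 - m + 1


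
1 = 1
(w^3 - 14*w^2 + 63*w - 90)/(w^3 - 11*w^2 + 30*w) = (w - 3)/w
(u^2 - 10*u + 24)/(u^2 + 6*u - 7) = (u^2 - 10*u + 24)/(u^2 + 6*u - 7)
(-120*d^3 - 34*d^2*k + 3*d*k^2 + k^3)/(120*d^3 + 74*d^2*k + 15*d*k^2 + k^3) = (-6*d + k)/(6*d + k)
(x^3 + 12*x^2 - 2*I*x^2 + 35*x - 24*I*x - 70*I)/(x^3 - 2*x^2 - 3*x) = (x^3 + 2*x^2*(6 - I) + x*(35 - 24*I) - 70*I)/(x*(x^2 - 2*x - 3))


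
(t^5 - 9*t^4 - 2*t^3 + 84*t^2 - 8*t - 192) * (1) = t^5 - 9*t^4 - 2*t^3 + 84*t^2 - 8*t - 192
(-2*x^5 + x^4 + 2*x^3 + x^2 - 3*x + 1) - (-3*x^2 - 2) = -2*x^5 + x^4 + 2*x^3 + 4*x^2 - 3*x + 3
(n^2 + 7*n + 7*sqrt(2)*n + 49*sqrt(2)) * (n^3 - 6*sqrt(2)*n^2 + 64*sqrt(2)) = n^5 + sqrt(2)*n^4 + 7*n^4 - 84*n^3 + 7*sqrt(2)*n^3 - 588*n^2 + 64*sqrt(2)*n^2 + 448*sqrt(2)*n + 896*n + 6272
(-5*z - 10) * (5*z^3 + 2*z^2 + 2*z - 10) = -25*z^4 - 60*z^3 - 30*z^2 + 30*z + 100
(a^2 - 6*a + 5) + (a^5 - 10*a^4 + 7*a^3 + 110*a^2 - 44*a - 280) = a^5 - 10*a^4 + 7*a^3 + 111*a^2 - 50*a - 275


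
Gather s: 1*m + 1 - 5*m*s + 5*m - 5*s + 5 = 6*m + s*(-5*m - 5) + 6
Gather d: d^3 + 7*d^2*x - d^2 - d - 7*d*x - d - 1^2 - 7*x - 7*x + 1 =d^3 + d^2*(7*x - 1) + d*(-7*x - 2) - 14*x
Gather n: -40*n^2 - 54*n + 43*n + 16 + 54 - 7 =-40*n^2 - 11*n + 63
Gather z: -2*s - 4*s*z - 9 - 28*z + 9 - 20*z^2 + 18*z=-2*s - 20*z^2 + z*(-4*s - 10)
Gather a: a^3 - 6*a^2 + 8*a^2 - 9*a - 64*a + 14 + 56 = a^3 + 2*a^2 - 73*a + 70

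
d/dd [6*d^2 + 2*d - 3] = 12*d + 2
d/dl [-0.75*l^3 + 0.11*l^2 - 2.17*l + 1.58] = -2.25*l^2 + 0.22*l - 2.17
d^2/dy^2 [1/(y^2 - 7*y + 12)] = 2*(-y^2 + 7*y + (2*y - 7)^2 - 12)/(y^2 - 7*y + 12)^3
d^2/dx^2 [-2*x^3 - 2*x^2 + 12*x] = -12*x - 4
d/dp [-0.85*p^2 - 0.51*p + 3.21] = -1.7*p - 0.51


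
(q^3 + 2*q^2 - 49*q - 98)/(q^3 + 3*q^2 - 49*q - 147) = (q + 2)/(q + 3)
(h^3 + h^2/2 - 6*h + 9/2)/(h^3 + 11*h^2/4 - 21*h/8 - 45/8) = 4*(h - 1)/(4*h + 5)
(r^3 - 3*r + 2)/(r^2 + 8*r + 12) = (r^2 - 2*r + 1)/(r + 6)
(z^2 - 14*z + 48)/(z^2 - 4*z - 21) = (-z^2 + 14*z - 48)/(-z^2 + 4*z + 21)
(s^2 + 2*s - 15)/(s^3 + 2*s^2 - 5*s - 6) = (s^2 + 2*s - 15)/(s^3 + 2*s^2 - 5*s - 6)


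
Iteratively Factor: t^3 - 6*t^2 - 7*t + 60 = (t + 3)*(t^2 - 9*t + 20) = (t - 5)*(t + 3)*(t - 4)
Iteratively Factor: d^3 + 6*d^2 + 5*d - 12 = (d + 4)*(d^2 + 2*d - 3) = (d + 3)*(d + 4)*(d - 1)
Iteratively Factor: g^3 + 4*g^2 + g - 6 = (g + 2)*(g^2 + 2*g - 3) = (g + 2)*(g + 3)*(g - 1)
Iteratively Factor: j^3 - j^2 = (j)*(j^2 - j) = j^2*(j - 1)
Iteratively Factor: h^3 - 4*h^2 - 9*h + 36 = (h - 4)*(h^2 - 9) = (h - 4)*(h + 3)*(h - 3)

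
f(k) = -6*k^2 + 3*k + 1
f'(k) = 3 - 12*k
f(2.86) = -39.50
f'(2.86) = -31.32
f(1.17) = -3.70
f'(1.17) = -11.04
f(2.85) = -39.18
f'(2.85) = -31.20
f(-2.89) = -57.78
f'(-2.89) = 37.68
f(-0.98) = -7.70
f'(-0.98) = 14.76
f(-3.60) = -87.56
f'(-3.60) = 46.20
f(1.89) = -14.76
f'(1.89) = -19.68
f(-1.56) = -18.28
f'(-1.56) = 21.72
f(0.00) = 1.00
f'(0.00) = 3.00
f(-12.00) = -899.00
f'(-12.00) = 147.00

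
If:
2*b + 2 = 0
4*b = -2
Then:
No Solution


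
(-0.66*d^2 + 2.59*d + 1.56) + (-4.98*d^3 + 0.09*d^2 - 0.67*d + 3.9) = -4.98*d^3 - 0.57*d^2 + 1.92*d + 5.46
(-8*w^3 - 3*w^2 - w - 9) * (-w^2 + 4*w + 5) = 8*w^5 - 29*w^4 - 51*w^3 - 10*w^2 - 41*w - 45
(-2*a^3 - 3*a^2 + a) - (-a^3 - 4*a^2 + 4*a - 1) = -a^3 + a^2 - 3*a + 1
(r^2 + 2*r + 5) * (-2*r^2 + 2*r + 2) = -2*r^4 - 2*r^3 - 4*r^2 + 14*r + 10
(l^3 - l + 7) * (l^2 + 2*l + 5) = l^5 + 2*l^4 + 4*l^3 + 5*l^2 + 9*l + 35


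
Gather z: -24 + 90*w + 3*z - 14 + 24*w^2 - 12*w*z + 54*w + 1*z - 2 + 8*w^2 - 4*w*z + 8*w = 32*w^2 + 152*w + z*(4 - 16*w) - 40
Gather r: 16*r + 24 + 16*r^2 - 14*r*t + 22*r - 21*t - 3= 16*r^2 + r*(38 - 14*t) - 21*t + 21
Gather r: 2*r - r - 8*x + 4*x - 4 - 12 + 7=r - 4*x - 9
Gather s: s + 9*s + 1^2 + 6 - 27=10*s - 20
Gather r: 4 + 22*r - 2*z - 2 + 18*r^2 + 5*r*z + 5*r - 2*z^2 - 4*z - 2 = 18*r^2 + r*(5*z + 27) - 2*z^2 - 6*z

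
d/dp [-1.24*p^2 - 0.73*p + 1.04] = -2.48*p - 0.73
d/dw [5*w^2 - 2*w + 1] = 10*w - 2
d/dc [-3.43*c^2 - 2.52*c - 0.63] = -6.86*c - 2.52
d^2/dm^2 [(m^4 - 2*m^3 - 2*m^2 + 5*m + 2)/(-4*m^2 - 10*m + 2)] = (-4*m^6 - 30*m^5 - 69*m^4 + 54*m^3 - 48*m^2 - 84*m - 77)/(8*m^6 + 60*m^5 + 138*m^4 + 65*m^3 - 69*m^2 + 15*m - 1)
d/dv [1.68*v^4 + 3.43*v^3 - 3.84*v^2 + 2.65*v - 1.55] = 6.72*v^3 + 10.29*v^2 - 7.68*v + 2.65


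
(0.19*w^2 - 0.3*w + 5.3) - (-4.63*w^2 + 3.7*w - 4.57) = 4.82*w^2 - 4.0*w + 9.87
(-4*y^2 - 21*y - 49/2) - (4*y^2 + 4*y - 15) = -8*y^2 - 25*y - 19/2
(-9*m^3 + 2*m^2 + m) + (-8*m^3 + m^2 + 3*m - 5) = -17*m^3 + 3*m^2 + 4*m - 5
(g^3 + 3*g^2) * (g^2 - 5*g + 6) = g^5 - 2*g^4 - 9*g^3 + 18*g^2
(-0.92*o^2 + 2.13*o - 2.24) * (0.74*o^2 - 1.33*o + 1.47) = -0.6808*o^4 + 2.7998*o^3 - 5.8429*o^2 + 6.1103*o - 3.2928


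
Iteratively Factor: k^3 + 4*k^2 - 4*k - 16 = (k + 2)*(k^2 + 2*k - 8) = (k + 2)*(k + 4)*(k - 2)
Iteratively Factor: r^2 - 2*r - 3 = (r + 1)*(r - 3)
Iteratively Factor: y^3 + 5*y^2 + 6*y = (y)*(y^2 + 5*y + 6) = y*(y + 3)*(y + 2)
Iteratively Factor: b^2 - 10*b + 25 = (b - 5)*(b - 5)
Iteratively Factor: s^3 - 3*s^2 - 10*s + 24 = (s - 2)*(s^2 - s - 12) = (s - 4)*(s - 2)*(s + 3)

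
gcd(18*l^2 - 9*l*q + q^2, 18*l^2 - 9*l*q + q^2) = 18*l^2 - 9*l*q + q^2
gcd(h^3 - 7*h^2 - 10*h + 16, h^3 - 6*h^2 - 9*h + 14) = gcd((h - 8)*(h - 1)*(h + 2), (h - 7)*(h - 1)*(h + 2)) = h^2 + h - 2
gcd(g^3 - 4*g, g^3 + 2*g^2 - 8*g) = g^2 - 2*g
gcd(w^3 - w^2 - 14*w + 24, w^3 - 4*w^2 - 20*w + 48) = w^2 + 2*w - 8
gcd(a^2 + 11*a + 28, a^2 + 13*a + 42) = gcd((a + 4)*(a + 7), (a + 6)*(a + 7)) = a + 7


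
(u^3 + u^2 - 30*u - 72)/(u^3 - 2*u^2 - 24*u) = (u + 3)/u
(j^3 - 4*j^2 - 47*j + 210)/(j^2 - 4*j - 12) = (j^2 + 2*j - 35)/(j + 2)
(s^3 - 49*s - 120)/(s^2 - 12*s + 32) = (s^2 + 8*s + 15)/(s - 4)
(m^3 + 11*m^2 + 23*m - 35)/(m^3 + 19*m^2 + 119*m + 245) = (m - 1)/(m + 7)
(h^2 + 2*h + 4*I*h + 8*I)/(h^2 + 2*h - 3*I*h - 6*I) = (h + 4*I)/(h - 3*I)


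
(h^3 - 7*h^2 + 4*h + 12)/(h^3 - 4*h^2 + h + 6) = (h - 6)/(h - 3)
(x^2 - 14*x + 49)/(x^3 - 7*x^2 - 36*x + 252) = (x - 7)/(x^2 - 36)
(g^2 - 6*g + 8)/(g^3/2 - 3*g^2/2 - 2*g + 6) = 2*(g - 4)/(g^2 - g - 6)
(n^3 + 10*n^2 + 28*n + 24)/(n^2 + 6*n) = n + 4 + 4/n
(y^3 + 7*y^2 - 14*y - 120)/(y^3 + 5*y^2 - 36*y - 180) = (y - 4)/(y - 6)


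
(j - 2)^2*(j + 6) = j^3 + 2*j^2 - 20*j + 24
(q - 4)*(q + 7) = q^2 + 3*q - 28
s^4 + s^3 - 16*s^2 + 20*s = s*(s - 2)^2*(s + 5)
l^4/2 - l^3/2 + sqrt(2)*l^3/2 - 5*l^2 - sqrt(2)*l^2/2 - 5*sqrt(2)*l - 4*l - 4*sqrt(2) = (l/2 + 1)*(l - 4)*(l + 1)*(l + sqrt(2))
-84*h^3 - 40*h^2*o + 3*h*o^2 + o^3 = (-6*h + o)*(2*h + o)*(7*h + o)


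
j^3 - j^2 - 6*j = j*(j - 3)*(j + 2)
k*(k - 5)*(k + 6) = k^3 + k^2 - 30*k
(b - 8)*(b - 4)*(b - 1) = b^3 - 13*b^2 + 44*b - 32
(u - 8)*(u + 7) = u^2 - u - 56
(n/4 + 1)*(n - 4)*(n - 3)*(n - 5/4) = n^4/4 - 17*n^3/16 - 49*n^2/16 + 17*n - 15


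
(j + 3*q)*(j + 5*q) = j^2 + 8*j*q + 15*q^2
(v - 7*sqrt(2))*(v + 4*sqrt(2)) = v^2 - 3*sqrt(2)*v - 56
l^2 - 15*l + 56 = (l - 8)*(l - 7)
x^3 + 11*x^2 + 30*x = x*(x + 5)*(x + 6)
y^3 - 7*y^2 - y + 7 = (y - 7)*(y - 1)*(y + 1)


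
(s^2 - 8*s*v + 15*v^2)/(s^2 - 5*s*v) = (s - 3*v)/s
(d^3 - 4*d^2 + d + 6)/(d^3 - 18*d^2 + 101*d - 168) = (d^2 - d - 2)/(d^2 - 15*d + 56)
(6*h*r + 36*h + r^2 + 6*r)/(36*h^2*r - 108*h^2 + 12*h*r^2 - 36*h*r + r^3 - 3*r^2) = (r + 6)/(6*h*r - 18*h + r^2 - 3*r)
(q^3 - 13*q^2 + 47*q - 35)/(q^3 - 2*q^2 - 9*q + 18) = (q^3 - 13*q^2 + 47*q - 35)/(q^3 - 2*q^2 - 9*q + 18)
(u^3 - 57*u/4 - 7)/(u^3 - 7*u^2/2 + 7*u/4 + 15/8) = 2*(2*u^2 - u - 28)/(4*u^2 - 16*u + 15)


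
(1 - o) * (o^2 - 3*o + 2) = -o^3 + 4*o^2 - 5*o + 2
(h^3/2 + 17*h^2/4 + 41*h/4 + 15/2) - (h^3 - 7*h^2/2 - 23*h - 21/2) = -h^3/2 + 31*h^2/4 + 133*h/4 + 18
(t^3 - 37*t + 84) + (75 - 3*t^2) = t^3 - 3*t^2 - 37*t + 159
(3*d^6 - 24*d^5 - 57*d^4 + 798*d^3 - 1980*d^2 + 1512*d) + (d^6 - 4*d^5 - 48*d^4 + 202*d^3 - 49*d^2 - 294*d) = 4*d^6 - 28*d^5 - 105*d^4 + 1000*d^3 - 2029*d^2 + 1218*d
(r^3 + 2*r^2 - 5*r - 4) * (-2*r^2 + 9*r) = -2*r^5 + 5*r^4 + 28*r^3 - 37*r^2 - 36*r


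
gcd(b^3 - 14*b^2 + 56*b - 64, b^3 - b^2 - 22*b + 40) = b^2 - 6*b + 8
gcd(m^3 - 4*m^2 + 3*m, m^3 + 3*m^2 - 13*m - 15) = m - 3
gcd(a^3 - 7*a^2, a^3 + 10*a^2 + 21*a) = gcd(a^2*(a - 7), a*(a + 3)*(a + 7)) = a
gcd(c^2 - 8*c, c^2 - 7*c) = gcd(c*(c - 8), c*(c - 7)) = c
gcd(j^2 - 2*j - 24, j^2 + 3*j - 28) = 1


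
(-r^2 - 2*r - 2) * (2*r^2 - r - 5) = -2*r^4 - 3*r^3 + 3*r^2 + 12*r + 10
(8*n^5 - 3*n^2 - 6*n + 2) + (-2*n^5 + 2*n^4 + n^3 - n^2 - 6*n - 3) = 6*n^5 + 2*n^4 + n^3 - 4*n^2 - 12*n - 1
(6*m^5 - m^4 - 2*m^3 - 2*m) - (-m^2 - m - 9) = 6*m^5 - m^4 - 2*m^3 + m^2 - m + 9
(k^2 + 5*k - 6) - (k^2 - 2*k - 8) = 7*k + 2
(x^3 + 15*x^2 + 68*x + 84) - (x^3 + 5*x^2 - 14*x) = 10*x^2 + 82*x + 84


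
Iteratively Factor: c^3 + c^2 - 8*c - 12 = (c - 3)*(c^2 + 4*c + 4) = (c - 3)*(c + 2)*(c + 2)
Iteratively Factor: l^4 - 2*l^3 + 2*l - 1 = (l - 1)*(l^3 - l^2 - l + 1) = (l - 1)^2*(l^2 - 1) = (l - 1)^3*(l + 1)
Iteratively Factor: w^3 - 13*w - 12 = (w - 4)*(w^2 + 4*w + 3) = (w - 4)*(w + 3)*(w + 1)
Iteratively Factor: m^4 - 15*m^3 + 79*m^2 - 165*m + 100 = (m - 5)*(m^3 - 10*m^2 + 29*m - 20) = (m - 5)*(m - 4)*(m^2 - 6*m + 5) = (m - 5)*(m - 4)*(m - 1)*(m - 5)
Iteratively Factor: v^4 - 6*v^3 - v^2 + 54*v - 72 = (v - 2)*(v^3 - 4*v^2 - 9*v + 36) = (v - 3)*(v - 2)*(v^2 - v - 12) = (v - 4)*(v - 3)*(v - 2)*(v + 3)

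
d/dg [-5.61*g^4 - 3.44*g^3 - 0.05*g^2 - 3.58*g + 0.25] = -22.44*g^3 - 10.32*g^2 - 0.1*g - 3.58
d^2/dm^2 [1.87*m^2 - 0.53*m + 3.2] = 3.74000000000000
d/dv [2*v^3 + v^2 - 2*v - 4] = 6*v^2 + 2*v - 2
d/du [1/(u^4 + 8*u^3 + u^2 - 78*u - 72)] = 2*(-2*u^3 - 12*u^2 - u + 39)/(u^4 + 8*u^3 + u^2 - 78*u - 72)^2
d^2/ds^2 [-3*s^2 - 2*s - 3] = -6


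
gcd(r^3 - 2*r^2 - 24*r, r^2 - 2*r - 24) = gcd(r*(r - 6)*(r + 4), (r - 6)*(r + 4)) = r^2 - 2*r - 24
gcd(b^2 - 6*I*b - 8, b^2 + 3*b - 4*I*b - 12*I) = b - 4*I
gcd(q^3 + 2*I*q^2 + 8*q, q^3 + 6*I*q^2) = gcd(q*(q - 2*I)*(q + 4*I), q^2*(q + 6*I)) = q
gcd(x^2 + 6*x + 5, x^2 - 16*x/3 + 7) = 1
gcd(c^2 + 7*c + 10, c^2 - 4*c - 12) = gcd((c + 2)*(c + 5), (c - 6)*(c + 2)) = c + 2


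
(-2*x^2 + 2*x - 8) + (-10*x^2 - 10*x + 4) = -12*x^2 - 8*x - 4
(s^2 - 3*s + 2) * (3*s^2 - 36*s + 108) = 3*s^4 - 45*s^3 + 222*s^2 - 396*s + 216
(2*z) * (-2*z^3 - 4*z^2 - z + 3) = -4*z^4 - 8*z^3 - 2*z^2 + 6*z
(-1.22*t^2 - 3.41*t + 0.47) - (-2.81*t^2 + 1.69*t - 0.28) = 1.59*t^2 - 5.1*t + 0.75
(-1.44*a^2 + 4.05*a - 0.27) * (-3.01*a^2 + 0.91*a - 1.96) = 4.3344*a^4 - 13.5009*a^3 + 7.3206*a^2 - 8.1837*a + 0.5292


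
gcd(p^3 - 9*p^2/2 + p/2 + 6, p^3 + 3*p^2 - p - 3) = p + 1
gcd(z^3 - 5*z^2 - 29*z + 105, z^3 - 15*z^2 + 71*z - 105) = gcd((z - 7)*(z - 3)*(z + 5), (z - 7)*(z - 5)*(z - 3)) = z^2 - 10*z + 21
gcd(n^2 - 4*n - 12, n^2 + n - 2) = n + 2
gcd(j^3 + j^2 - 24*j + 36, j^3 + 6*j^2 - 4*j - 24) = j^2 + 4*j - 12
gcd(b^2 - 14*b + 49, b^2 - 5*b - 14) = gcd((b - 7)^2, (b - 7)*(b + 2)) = b - 7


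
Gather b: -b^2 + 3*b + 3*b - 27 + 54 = -b^2 + 6*b + 27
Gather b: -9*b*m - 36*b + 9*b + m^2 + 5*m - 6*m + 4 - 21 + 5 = b*(-9*m - 27) + m^2 - m - 12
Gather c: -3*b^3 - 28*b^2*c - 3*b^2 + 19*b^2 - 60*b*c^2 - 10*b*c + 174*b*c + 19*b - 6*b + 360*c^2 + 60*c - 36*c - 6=-3*b^3 + 16*b^2 + 13*b + c^2*(360 - 60*b) + c*(-28*b^2 + 164*b + 24) - 6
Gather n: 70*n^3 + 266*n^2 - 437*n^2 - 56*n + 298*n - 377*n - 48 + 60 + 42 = 70*n^3 - 171*n^2 - 135*n + 54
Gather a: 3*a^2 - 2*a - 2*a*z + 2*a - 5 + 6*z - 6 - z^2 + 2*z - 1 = 3*a^2 - 2*a*z - z^2 + 8*z - 12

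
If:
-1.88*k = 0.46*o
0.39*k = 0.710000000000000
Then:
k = 1.82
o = -7.44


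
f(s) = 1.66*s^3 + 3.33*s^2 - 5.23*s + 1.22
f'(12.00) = 791.81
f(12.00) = 3286.46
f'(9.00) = 458.09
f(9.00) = 1434.02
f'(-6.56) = 165.39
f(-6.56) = -289.79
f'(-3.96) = 46.49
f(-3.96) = -28.93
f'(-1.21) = -6.00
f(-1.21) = 9.48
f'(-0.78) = -7.39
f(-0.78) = 6.54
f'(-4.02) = 48.48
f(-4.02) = -31.78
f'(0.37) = -2.08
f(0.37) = -0.18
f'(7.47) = 322.41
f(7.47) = 839.91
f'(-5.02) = 86.83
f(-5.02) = -98.61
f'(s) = 4.98*s^2 + 6.66*s - 5.23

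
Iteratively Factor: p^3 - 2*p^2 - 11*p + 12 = (p - 4)*(p^2 + 2*p - 3) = (p - 4)*(p - 1)*(p + 3)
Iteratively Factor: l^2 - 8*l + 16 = (l - 4)*(l - 4)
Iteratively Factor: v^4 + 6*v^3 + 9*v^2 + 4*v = (v + 4)*(v^3 + 2*v^2 + v) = (v + 1)*(v + 4)*(v^2 + v) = v*(v + 1)*(v + 4)*(v + 1)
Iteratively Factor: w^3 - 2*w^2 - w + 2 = (w - 2)*(w^2 - 1) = (w - 2)*(w + 1)*(w - 1)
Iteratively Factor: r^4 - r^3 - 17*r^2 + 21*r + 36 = (r + 4)*(r^3 - 5*r^2 + 3*r + 9) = (r + 1)*(r + 4)*(r^2 - 6*r + 9) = (r - 3)*(r + 1)*(r + 4)*(r - 3)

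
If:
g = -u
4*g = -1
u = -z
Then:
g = -1/4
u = 1/4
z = -1/4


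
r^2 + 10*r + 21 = (r + 3)*(r + 7)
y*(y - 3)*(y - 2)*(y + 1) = y^4 - 4*y^3 + y^2 + 6*y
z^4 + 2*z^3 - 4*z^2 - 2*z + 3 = (z - 1)^2*(z + 1)*(z + 3)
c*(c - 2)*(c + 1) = c^3 - c^2 - 2*c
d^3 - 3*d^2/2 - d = d*(d - 2)*(d + 1/2)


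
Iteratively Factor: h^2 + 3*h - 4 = (h + 4)*(h - 1)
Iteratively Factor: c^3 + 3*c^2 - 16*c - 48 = (c + 4)*(c^2 - c - 12) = (c - 4)*(c + 4)*(c + 3)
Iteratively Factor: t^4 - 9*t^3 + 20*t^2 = (t - 4)*(t^3 - 5*t^2) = t*(t - 4)*(t^2 - 5*t) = t*(t - 5)*(t - 4)*(t)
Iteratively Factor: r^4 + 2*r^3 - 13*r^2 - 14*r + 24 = (r - 1)*(r^3 + 3*r^2 - 10*r - 24) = (r - 1)*(r + 2)*(r^2 + r - 12) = (r - 3)*(r - 1)*(r + 2)*(r + 4)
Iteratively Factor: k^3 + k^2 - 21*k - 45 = (k + 3)*(k^2 - 2*k - 15) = (k + 3)^2*(k - 5)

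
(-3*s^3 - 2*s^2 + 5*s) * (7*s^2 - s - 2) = -21*s^5 - 11*s^4 + 43*s^3 - s^2 - 10*s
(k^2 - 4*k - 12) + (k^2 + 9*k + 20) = 2*k^2 + 5*k + 8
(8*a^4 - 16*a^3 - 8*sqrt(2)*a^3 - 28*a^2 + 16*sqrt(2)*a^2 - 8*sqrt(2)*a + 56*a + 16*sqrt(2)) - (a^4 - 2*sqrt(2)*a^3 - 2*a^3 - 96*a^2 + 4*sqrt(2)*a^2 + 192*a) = 7*a^4 - 14*a^3 - 6*sqrt(2)*a^3 + 12*sqrt(2)*a^2 + 68*a^2 - 136*a - 8*sqrt(2)*a + 16*sqrt(2)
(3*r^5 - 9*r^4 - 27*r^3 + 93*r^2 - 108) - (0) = 3*r^5 - 9*r^4 - 27*r^3 + 93*r^2 - 108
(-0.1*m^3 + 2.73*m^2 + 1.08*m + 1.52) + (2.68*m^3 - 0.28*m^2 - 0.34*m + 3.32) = 2.58*m^3 + 2.45*m^2 + 0.74*m + 4.84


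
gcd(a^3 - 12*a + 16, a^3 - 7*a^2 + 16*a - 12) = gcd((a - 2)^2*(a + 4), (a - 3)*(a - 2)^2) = a^2 - 4*a + 4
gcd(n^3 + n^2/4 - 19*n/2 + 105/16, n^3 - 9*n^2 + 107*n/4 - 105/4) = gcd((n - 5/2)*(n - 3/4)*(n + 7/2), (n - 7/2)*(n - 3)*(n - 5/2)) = n - 5/2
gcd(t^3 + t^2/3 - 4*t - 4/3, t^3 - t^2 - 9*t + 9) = 1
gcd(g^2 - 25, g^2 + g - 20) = g + 5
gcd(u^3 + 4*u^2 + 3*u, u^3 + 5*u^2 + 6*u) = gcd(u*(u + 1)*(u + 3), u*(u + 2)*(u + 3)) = u^2 + 3*u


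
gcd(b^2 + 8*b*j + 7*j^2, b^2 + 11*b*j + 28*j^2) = b + 7*j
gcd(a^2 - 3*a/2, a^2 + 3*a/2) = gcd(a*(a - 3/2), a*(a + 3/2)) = a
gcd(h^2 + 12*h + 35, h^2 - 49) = h + 7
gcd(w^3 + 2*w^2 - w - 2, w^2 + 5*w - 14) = 1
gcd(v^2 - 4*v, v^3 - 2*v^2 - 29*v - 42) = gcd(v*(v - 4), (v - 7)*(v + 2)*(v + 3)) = 1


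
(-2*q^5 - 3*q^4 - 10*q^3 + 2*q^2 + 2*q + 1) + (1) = -2*q^5 - 3*q^4 - 10*q^3 + 2*q^2 + 2*q + 2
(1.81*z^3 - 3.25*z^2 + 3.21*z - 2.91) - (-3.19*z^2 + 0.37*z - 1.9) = 1.81*z^3 - 0.0600000000000001*z^2 + 2.84*z - 1.01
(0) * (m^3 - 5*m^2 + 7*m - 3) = 0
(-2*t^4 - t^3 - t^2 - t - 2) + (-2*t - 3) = -2*t^4 - t^3 - t^2 - 3*t - 5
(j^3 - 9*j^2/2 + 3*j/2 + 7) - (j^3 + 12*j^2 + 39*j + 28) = -33*j^2/2 - 75*j/2 - 21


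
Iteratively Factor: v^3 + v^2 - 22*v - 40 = (v + 2)*(v^2 - v - 20) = (v - 5)*(v + 2)*(v + 4)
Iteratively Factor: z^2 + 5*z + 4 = (z + 4)*(z + 1)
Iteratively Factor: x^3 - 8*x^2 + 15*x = (x - 3)*(x^2 - 5*x) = (x - 5)*(x - 3)*(x)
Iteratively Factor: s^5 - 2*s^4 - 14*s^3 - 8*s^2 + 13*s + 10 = (s + 1)*(s^4 - 3*s^3 - 11*s^2 + 3*s + 10) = (s + 1)*(s + 2)*(s^3 - 5*s^2 - s + 5) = (s - 5)*(s + 1)*(s + 2)*(s^2 - 1) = (s - 5)*(s + 1)^2*(s + 2)*(s - 1)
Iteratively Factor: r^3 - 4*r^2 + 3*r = (r)*(r^2 - 4*r + 3) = r*(r - 1)*(r - 3)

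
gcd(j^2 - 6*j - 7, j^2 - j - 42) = j - 7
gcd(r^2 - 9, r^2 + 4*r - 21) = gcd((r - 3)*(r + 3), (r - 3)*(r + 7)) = r - 3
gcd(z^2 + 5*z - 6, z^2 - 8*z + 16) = 1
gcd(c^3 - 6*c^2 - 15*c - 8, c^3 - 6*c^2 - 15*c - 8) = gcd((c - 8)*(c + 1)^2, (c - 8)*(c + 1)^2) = c^3 - 6*c^2 - 15*c - 8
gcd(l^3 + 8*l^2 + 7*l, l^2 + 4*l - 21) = l + 7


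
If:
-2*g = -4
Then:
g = 2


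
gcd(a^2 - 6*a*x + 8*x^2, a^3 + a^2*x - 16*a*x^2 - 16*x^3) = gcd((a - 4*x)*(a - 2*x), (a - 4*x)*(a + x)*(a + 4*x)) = -a + 4*x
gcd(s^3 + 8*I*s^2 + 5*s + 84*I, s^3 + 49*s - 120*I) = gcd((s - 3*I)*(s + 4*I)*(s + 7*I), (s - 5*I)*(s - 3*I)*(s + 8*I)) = s - 3*I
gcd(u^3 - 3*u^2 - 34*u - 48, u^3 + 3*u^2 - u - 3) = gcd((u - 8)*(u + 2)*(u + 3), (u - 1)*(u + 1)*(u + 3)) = u + 3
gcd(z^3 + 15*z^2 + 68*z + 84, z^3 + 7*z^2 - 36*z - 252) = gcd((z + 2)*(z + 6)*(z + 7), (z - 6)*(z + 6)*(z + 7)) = z^2 + 13*z + 42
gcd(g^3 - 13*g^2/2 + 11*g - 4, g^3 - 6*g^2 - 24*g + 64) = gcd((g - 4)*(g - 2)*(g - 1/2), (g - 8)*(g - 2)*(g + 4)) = g - 2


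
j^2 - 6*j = j*(j - 6)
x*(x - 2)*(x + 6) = x^3 + 4*x^2 - 12*x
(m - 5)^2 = m^2 - 10*m + 25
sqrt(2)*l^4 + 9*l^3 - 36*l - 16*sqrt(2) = (l - 2)*(l + 2)*(l + 4*sqrt(2))*(sqrt(2)*l + 1)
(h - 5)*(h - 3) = h^2 - 8*h + 15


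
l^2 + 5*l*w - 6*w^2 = (l - w)*(l + 6*w)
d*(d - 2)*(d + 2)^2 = d^4 + 2*d^3 - 4*d^2 - 8*d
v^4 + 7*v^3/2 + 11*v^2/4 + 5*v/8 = v*(v + 1/2)^2*(v + 5/2)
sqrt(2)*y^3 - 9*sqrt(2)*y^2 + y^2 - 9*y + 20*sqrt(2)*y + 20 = (y - 5)*(y - 4)*(sqrt(2)*y + 1)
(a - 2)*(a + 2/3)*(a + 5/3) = a^3 + a^2/3 - 32*a/9 - 20/9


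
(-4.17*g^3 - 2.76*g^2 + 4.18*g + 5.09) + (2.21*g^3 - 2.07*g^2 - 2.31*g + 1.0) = -1.96*g^3 - 4.83*g^2 + 1.87*g + 6.09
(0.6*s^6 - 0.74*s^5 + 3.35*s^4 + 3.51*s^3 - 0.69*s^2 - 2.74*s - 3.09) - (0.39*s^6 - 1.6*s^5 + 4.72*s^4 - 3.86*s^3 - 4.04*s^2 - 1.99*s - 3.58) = 0.21*s^6 + 0.86*s^5 - 1.37*s^4 + 7.37*s^3 + 3.35*s^2 - 0.75*s + 0.49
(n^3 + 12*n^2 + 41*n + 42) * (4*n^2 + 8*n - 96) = 4*n^5 + 56*n^4 + 164*n^3 - 656*n^2 - 3600*n - 4032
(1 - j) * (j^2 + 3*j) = -j^3 - 2*j^2 + 3*j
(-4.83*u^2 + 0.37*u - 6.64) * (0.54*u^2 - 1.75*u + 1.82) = -2.6082*u^4 + 8.6523*u^3 - 13.0237*u^2 + 12.2934*u - 12.0848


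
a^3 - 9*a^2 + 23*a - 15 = (a - 5)*(a - 3)*(a - 1)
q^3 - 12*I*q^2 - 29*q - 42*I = (q - 7*I)*(q - 6*I)*(q + I)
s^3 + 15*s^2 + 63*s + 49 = (s + 1)*(s + 7)^2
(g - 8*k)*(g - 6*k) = g^2 - 14*g*k + 48*k^2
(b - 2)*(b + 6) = b^2 + 4*b - 12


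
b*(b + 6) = b^2 + 6*b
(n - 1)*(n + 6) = n^2 + 5*n - 6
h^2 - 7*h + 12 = (h - 4)*(h - 3)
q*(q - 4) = q^2 - 4*q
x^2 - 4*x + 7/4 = (x - 7/2)*(x - 1/2)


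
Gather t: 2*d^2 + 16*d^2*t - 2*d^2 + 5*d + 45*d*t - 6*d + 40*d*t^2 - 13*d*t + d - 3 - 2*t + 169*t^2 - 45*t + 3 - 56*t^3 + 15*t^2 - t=-56*t^3 + t^2*(40*d + 184) + t*(16*d^2 + 32*d - 48)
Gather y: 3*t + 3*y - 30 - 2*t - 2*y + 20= t + y - 10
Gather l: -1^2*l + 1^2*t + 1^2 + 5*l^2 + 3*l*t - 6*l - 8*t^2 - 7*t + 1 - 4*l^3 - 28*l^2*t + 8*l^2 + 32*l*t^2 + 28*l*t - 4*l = -4*l^3 + l^2*(13 - 28*t) + l*(32*t^2 + 31*t - 11) - 8*t^2 - 6*t + 2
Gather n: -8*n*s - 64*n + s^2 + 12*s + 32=n*(-8*s - 64) + s^2 + 12*s + 32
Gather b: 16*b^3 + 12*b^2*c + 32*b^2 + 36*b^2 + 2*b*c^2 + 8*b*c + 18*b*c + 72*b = 16*b^3 + b^2*(12*c + 68) + b*(2*c^2 + 26*c + 72)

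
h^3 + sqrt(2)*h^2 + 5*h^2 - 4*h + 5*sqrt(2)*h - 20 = (h + 5)*(h - sqrt(2))*(h + 2*sqrt(2))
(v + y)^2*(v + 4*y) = v^3 + 6*v^2*y + 9*v*y^2 + 4*y^3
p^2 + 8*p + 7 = (p + 1)*(p + 7)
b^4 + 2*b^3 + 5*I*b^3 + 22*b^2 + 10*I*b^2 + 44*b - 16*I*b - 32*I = (b + 2)*(b - 2*I)*(b - I)*(b + 8*I)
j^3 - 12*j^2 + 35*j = j*(j - 7)*(j - 5)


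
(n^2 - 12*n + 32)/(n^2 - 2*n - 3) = (-n^2 + 12*n - 32)/(-n^2 + 2*n + 3)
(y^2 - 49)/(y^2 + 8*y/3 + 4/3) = 3*(y^2 - 49)/(3*y^2 + 8*y + 4)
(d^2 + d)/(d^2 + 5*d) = (d + 1)/(d + 5)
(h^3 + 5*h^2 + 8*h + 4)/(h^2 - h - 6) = (h^2 + 3*h + 2)/(h - 3)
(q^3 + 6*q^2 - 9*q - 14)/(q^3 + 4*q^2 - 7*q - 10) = (q + 7)/(q + 5)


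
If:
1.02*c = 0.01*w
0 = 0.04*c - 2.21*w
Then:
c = 0.00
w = 0.00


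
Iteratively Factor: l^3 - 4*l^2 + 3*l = (l - 3)*(l^2 - l) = l*(l - 3)*(l - 1)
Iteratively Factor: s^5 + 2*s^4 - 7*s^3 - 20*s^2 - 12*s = (s + 2)*(s^4 - 7*s^2 - 6*s) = (s - 3)*(s + 2)*(s^3 + 3*s^2 + 2*s) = (s - 3)*(s + 1)*(s + 2)*(s^2 + 2*s) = (s - 3)*(s + 1)*(s + 2)^2*(s)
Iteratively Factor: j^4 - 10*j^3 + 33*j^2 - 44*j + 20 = (j - 1)*(j^3 - 9*j^2 + 24*j - 20) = (j - 2)*(j - 1)*(j^2 - 7*j + 10) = (j - 2)^2*(j - 1)*(j - 5)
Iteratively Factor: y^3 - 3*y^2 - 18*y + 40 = (y + 4)*(y^2 - 7*y + 10) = (y - 5)*(y + 4)*(y - 2)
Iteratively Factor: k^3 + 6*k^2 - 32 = (k + 4)*(k^2 + 2*k - 8) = (k + 4)^2*(k - 2)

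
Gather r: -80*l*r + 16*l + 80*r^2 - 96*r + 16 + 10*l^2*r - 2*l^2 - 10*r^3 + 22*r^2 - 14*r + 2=-2*l^2 + 16*l - 10*r^3 + 102*r^2 + r*(10*l^2 - 80*l - 110) + 18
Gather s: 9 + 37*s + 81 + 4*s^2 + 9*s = 4*s^2 + 46*s + 90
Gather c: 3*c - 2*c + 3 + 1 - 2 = c + 2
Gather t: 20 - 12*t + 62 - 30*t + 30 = 112 - 42*t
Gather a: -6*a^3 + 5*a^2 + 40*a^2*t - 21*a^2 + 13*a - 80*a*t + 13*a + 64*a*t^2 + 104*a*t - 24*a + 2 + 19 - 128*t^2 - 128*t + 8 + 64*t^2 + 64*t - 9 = -6*a^3 + a^2*(40*t - 16) + a*(64*t^2 + 24*t + 2) - 64*t^2 - 64*t + 20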